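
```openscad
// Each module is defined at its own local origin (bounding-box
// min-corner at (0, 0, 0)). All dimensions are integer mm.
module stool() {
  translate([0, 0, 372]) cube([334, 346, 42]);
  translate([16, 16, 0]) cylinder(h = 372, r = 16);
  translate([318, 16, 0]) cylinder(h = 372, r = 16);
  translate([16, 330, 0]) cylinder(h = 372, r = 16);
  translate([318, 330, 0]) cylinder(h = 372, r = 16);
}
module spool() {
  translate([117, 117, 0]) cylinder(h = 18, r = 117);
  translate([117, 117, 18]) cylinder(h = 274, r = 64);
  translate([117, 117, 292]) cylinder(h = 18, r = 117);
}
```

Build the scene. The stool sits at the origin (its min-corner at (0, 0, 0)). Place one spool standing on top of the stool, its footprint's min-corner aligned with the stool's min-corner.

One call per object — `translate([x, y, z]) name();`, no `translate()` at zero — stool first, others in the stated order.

stool();
translate([0, 0, 414]) spool();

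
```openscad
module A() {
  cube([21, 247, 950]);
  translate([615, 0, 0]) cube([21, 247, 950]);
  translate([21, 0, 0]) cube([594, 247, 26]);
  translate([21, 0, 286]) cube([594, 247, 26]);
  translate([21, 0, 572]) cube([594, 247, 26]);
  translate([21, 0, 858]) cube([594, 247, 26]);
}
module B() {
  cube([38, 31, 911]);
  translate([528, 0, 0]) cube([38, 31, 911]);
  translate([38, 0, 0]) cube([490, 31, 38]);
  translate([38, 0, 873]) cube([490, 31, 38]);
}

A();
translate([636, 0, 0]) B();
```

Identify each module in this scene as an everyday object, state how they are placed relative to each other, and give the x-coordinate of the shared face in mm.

The bookshelf's +x face and the picture frame's −x face are both at x = 636 mm.

A is a bookshelf. B is a picture frame. The picture frame is against the bookshelf's +x side, with their −y faces flush. The x-coordinate of the shared face is 636 mm.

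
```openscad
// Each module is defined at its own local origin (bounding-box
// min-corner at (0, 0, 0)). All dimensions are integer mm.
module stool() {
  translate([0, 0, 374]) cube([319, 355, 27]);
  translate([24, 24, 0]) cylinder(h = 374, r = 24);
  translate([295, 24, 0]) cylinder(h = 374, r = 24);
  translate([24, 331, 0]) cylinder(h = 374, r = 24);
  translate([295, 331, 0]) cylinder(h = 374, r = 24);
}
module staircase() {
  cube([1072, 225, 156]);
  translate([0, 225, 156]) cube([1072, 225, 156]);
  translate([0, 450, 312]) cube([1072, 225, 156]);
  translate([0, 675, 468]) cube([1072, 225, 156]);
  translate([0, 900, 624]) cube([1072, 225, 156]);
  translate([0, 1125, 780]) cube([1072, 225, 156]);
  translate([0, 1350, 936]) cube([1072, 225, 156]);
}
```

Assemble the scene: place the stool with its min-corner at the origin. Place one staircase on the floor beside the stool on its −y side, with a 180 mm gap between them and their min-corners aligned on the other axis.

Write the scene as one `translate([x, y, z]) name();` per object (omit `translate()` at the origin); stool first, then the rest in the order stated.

stool();
translate([0, -1755, 0]) staircase();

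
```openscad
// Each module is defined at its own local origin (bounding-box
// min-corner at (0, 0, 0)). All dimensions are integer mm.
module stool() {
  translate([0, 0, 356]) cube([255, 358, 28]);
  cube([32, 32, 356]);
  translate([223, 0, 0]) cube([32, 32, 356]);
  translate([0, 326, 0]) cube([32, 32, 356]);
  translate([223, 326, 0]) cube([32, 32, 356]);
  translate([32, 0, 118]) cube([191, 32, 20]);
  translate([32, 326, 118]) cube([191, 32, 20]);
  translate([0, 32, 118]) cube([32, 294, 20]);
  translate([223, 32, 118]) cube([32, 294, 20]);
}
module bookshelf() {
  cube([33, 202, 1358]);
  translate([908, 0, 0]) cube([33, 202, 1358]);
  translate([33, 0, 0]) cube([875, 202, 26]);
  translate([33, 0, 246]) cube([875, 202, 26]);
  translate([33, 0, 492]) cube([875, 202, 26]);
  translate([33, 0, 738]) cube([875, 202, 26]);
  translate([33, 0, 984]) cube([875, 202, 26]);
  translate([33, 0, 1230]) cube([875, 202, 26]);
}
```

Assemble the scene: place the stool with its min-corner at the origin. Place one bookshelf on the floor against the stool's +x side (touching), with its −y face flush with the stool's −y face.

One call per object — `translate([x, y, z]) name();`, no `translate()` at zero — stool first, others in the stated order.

stool();
translate([255, 0, 0]) bookshelf();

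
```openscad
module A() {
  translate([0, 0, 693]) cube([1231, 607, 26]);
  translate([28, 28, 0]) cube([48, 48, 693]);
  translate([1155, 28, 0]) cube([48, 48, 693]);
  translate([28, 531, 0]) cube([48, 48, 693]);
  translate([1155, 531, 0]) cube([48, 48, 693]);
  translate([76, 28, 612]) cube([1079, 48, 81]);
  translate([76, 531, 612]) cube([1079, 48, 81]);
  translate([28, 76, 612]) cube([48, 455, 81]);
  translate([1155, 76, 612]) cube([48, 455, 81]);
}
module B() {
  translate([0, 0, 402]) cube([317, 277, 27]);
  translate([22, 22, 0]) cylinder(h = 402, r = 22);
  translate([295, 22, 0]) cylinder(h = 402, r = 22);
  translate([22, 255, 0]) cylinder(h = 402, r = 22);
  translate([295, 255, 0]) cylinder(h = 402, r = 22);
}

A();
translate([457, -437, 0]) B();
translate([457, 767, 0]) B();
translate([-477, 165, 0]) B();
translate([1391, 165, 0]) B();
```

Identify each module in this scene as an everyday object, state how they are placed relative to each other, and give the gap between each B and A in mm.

Each stool's nearest face is 160 mm from the table's bounding box.

A is a table. B is a stool. Four stools sit around the table at the −y, +y, −x, +x sides. The gap between each stool and the table is 160 mm.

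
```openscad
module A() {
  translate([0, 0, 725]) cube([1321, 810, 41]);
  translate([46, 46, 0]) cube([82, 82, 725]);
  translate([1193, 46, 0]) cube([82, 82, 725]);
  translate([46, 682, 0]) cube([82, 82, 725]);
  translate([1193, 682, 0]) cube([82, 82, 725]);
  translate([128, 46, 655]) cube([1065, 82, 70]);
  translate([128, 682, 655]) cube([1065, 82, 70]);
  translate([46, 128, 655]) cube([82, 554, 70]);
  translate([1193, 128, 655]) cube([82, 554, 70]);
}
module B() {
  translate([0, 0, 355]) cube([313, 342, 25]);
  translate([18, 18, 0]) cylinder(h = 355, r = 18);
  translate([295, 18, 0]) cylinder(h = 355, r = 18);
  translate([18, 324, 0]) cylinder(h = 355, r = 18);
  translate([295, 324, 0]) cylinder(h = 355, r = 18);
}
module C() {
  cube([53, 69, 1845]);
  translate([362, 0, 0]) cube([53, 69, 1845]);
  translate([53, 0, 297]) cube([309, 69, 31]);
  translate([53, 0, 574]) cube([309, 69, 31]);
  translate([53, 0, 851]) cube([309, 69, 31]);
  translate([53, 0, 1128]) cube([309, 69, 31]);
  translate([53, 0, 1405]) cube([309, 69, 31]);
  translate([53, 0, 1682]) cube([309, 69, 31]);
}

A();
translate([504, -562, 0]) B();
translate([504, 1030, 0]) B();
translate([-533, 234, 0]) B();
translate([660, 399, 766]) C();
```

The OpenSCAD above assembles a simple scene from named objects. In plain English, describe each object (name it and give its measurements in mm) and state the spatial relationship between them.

A is a rectangular dining table. The top is 1321×810×41 mm with its upper surface at z = 766 mm. It stands on four 82×82 mm square legs, each inset 46 mm from the nearest pair of top edges, running from the floor to the underside of the top. Four apron rails, 82 mm thick and 70 mm tall, run between adjacent legs with their top edges flush with the underside of the top and their outer faces flush with the legs' outer faces.

B is a simple wooden stool: a rectangular seat 313 mm (x) by 342 mm (y), 25 mm thick, top face at z = 380 mm, on four round legs, each 36 mm in diameter. The legs rest on z = 0, each leg's axis is inset half a diameter from the nearest pair of seat edges (so the leg's bounding box is flush with the corner).

C is a straight ladder. Two 53×69 mm vertical rails, 1845 mm tall, stand 415 mm apart (outside-to-outside) with their front faces coplanar on the −y side. 6 rungs, each 69 mm deep and 31 mm tall, span between the inner faces of the rails, front faces flush with the rails. The lowest rung's underside is at z = 297 mm and rungs are spaced 277 mm apart (underside to underside).

Three stools sit around the table at the −y, +y, −x sides. The ladder is on top of the table.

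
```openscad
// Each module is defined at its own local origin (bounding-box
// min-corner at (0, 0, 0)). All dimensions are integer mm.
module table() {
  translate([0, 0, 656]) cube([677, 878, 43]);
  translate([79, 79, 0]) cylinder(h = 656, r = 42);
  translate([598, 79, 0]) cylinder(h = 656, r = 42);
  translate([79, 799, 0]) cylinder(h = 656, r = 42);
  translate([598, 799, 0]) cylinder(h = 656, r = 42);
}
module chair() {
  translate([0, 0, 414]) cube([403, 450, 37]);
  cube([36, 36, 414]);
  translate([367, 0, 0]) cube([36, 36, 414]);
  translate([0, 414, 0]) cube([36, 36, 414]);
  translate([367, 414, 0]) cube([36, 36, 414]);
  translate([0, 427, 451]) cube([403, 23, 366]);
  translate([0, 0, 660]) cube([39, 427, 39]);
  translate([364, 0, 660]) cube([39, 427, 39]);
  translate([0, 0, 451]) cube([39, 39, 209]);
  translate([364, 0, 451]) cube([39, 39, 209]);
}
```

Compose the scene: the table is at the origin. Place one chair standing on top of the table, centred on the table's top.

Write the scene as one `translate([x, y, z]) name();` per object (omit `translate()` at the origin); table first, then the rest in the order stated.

table();
translate([137, 214, 699]) chair();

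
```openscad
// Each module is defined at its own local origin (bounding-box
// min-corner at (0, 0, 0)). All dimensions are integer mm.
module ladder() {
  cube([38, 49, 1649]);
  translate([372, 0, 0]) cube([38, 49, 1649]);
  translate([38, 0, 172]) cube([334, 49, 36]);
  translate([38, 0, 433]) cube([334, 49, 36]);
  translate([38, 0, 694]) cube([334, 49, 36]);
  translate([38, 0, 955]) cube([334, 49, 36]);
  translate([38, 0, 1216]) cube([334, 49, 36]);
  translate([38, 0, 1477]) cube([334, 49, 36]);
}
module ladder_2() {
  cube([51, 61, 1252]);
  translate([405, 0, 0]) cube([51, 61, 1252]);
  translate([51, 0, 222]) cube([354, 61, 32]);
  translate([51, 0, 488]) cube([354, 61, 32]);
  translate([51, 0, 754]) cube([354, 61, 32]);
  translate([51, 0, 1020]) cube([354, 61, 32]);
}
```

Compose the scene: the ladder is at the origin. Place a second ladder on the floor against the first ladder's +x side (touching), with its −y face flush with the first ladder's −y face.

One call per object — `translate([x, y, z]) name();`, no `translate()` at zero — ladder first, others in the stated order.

ladder();
translate([410, 0, 0]) ladder_2();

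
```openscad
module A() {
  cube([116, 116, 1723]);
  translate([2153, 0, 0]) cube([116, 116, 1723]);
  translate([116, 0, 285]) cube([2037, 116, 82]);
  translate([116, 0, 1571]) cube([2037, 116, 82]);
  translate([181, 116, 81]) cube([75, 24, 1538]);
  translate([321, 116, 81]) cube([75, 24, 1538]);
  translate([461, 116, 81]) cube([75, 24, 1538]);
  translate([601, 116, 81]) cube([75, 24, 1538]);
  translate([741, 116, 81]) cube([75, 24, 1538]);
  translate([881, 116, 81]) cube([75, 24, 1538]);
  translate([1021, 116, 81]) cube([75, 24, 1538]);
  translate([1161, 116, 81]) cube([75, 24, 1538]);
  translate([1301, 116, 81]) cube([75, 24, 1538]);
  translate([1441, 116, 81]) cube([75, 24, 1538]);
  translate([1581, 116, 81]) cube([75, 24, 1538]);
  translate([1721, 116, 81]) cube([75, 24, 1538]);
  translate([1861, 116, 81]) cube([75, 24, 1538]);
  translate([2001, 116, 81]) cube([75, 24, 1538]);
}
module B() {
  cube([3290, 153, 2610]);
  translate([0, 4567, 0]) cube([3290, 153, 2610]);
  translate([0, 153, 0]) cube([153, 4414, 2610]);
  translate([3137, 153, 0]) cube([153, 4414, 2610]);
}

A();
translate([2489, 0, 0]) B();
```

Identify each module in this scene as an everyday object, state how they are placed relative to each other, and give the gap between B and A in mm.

A is a fence section. B is a house frame. The house frame is on the floor beside the fence section on its +x side. The gap between the house frame and the fence section is 220 mm.

The house frame's nearest face is 220 mm from the fence section's +x face.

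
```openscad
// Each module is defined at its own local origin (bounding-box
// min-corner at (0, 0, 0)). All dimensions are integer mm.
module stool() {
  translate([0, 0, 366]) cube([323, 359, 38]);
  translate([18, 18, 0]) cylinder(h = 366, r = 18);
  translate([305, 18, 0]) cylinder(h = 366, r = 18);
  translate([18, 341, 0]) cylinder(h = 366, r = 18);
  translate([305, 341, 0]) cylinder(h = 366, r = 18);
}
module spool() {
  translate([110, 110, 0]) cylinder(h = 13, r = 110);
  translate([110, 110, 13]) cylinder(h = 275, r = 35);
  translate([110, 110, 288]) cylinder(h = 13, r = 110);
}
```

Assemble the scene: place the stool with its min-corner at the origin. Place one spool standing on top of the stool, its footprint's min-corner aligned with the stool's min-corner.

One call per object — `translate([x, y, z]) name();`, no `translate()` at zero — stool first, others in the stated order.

stool();
translate([0, 0, 404]) spool();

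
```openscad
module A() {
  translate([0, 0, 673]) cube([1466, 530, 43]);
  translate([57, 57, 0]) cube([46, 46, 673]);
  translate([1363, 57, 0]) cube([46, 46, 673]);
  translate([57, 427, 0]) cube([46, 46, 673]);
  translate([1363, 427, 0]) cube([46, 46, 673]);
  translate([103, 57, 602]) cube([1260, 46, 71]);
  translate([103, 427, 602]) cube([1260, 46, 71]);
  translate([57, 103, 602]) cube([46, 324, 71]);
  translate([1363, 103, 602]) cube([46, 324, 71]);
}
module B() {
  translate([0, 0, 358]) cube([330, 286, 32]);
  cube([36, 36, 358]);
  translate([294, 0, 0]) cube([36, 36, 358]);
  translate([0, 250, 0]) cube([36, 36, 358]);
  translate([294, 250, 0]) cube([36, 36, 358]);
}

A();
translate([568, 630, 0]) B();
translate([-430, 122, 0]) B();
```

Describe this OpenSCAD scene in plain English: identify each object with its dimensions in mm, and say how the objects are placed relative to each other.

A is a rectangular dining table. The top is 1466×530×43 mm with its upper surface at z = 716 mm. It stands on four 46×46 mm square legs, each inset 57 mm from the nearest pair of top edges, running from the floor to the underside of the top. Four apron rails, 46 mm thick and 71 mm tall, run between adjacent legs with their top edges flush with the underside of the top and their outer faces flush with the legs' outer faces.

B is a simple wooden stool: a rectangular seat 330 mm (x) by 286 mm (y), 32 mm thick, top face at z = 390 mm, on four square legs, each 36×36 mm in cross-section. The legs rest on z = 0, each flush with a corner of the seat.

Two stools sit around the table at the +y, −x sides.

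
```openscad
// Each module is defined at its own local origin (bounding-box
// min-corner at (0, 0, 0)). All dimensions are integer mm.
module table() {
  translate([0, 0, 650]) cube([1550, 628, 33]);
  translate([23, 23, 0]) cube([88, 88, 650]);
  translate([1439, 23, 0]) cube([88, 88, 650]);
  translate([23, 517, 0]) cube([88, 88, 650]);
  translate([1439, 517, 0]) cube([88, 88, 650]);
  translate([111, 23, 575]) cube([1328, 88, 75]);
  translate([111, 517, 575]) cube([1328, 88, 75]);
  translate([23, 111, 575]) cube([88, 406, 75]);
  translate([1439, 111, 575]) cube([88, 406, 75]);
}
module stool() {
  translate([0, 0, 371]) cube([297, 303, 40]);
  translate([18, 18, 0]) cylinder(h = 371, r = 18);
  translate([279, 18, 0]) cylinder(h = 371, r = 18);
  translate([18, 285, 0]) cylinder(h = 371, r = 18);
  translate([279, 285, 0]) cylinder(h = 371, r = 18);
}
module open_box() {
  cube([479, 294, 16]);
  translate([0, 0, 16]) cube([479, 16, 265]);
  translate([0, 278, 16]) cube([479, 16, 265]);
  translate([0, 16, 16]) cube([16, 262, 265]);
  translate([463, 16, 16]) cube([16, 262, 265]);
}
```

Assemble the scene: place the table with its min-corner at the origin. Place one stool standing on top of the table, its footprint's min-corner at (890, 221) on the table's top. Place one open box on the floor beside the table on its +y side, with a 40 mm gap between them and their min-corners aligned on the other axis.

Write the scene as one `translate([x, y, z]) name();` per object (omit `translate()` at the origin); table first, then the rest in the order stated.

table();
translate([890, 221, 683]) stool();
translate([0, 668, 0]) open_box();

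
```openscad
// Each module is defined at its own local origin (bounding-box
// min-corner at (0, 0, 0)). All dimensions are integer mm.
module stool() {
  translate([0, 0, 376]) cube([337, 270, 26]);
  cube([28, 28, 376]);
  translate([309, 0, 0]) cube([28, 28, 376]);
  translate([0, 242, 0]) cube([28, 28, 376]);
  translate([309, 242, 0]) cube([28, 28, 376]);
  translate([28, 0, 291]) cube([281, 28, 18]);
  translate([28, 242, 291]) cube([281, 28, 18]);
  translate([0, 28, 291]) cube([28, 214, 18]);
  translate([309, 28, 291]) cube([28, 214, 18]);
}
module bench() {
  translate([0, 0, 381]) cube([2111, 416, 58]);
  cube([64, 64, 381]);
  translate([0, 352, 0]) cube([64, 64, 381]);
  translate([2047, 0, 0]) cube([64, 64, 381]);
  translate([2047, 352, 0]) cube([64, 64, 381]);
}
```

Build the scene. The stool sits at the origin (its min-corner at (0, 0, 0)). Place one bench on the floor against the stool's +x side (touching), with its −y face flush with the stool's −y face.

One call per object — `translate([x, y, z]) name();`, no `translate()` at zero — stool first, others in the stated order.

stool();
translate([337, 0, 0]) bench();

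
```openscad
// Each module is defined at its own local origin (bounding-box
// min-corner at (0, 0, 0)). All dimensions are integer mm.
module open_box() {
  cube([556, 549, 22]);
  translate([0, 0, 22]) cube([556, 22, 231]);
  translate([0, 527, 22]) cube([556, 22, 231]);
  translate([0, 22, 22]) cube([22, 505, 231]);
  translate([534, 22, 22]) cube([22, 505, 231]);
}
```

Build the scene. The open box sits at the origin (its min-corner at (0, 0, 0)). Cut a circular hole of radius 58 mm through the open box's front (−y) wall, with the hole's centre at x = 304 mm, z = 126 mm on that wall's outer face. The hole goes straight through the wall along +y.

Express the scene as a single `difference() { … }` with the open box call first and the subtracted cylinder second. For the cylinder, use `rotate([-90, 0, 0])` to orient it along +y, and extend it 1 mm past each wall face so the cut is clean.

difference() {
  open_box();
  translate([304, -1, 126]) rotate([-90, 0, 0]) cylinder(h = 24, r = 58);
}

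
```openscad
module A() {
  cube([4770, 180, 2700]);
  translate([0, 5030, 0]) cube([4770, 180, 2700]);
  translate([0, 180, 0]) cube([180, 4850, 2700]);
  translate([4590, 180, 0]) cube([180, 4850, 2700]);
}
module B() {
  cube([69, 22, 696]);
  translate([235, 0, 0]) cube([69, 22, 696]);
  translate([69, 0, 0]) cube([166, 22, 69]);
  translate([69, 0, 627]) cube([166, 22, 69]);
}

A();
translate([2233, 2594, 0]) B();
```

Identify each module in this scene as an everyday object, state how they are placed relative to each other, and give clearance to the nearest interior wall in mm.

Clearances: x = 2053, y = 2414; minimum 2053 mm.

A is a house frame. B is a picture frame. The picture frame sits inside the house frame, centred. The clearance to the nearest interior wall is 2053 mm.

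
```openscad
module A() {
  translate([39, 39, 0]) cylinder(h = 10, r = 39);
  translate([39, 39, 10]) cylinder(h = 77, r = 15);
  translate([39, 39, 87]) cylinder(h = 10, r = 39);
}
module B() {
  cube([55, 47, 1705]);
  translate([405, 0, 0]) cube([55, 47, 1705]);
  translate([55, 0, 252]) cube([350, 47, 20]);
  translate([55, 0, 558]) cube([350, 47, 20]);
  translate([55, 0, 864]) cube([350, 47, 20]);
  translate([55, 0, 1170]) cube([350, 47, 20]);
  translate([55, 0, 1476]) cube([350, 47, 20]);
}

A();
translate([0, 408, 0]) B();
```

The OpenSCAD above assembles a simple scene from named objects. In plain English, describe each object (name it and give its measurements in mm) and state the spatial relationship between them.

A is a spool: two coaxial disc flanges of radius 39 mm and thickness 10 mm, joined by a core cylinder of radius 15 mm and height 77 mm. The lower flange rests on z = 0 and the three cylinders share a vertical axis.

B is a wooden ladder with two side rails of 55×47 mm section and 1705 mm height, set 460 mm apart overall. Between them run 5 rectangular rungs (47 mm deep, 20 mm thick), front faces flush with the rails' −y face. The bottom of the first rung is 252 mm above the floor and each subsequent rung is 306 mm higher than the one below.

The ladder is on the floor beside the spool on its +y side.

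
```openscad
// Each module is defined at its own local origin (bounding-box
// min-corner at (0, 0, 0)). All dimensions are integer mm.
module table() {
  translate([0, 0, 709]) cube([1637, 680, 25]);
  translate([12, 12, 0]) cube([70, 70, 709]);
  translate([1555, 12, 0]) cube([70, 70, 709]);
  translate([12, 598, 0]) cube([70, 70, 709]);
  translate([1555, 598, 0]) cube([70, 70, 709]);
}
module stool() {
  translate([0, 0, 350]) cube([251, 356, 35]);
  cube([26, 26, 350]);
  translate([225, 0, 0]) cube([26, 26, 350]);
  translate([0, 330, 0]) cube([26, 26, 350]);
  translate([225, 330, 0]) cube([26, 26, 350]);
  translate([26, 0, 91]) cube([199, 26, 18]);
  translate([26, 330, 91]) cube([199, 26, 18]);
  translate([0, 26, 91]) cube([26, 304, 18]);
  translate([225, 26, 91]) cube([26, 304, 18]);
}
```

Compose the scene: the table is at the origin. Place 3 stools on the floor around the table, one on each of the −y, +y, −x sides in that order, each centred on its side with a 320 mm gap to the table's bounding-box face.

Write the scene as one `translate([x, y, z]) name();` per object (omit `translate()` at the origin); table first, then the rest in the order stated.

table();
translate([693, -676, 0]) stool();
translate([693, 1000, 0]) stool();
translate([-571, 162, 0]) stool();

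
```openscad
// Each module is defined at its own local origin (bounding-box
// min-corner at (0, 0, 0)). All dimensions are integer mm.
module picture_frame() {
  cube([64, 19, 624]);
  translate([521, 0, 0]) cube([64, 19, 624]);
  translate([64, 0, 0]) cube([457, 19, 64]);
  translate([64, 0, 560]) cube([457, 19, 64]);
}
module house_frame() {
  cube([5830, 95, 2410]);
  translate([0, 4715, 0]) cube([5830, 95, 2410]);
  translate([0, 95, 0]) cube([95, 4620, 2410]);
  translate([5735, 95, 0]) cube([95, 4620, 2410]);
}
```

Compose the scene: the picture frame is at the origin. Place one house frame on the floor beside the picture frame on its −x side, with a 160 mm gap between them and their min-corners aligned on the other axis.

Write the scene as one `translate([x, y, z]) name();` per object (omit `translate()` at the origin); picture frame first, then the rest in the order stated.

picture_frame();
translate([-5990, 0, 0]) house_frame();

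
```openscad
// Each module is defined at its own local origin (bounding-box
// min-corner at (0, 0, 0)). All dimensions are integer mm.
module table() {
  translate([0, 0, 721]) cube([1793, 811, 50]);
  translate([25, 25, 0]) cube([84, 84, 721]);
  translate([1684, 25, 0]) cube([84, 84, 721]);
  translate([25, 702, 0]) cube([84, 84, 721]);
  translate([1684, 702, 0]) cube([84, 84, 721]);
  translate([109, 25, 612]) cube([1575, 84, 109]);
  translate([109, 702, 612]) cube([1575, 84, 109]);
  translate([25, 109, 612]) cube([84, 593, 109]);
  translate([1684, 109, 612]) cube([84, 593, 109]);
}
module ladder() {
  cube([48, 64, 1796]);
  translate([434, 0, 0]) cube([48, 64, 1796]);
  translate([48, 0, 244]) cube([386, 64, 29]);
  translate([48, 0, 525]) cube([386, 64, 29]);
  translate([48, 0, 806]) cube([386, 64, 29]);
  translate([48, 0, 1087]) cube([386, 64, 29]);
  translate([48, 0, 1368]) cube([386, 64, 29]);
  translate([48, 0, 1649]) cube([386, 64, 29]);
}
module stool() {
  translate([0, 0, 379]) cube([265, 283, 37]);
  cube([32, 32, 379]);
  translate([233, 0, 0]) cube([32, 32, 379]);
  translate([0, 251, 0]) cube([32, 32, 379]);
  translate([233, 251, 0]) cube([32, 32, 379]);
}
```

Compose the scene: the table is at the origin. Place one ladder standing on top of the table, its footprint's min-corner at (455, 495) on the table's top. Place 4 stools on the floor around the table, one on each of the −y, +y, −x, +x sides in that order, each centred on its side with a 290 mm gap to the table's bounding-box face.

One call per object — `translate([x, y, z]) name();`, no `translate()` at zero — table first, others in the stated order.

table();
translate([455, 495, 771]) ladder();
translate([764, -573, 0]) stool();
translate([764, 1101, 0]) stool();
translate([-555, 264, 0]) stool();
translate([2083, 264, 0]) stool();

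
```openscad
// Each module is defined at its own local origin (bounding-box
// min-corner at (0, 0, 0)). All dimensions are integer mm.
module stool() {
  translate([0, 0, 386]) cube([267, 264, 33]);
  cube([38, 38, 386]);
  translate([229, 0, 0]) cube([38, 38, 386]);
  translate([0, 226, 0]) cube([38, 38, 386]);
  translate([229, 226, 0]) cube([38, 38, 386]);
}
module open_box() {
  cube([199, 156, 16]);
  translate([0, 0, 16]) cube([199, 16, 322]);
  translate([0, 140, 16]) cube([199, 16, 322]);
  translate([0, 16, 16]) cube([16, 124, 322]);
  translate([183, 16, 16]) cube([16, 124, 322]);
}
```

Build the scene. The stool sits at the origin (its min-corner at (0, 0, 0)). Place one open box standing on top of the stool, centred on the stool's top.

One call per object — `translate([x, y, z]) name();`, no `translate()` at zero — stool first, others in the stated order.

stool();
translate([34, 54, 419]) open_box();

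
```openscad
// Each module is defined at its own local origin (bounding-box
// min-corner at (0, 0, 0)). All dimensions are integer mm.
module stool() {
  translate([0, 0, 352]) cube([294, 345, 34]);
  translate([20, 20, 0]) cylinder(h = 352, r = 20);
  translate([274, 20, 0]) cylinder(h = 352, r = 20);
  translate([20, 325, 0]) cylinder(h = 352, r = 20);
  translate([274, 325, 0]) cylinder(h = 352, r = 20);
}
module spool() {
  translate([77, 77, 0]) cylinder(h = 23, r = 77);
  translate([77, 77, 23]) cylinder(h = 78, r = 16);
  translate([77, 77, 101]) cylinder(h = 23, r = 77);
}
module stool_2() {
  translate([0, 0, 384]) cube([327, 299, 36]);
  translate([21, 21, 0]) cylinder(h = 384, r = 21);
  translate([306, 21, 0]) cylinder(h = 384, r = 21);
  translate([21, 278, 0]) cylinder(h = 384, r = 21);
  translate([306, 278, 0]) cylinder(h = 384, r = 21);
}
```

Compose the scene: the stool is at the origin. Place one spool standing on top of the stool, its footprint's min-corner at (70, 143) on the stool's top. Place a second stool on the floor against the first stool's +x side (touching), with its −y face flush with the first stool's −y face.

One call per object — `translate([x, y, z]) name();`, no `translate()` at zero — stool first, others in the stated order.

stool();
translate([70, 143, 386]) spool();
translate([294, 0, 0]) stool_2();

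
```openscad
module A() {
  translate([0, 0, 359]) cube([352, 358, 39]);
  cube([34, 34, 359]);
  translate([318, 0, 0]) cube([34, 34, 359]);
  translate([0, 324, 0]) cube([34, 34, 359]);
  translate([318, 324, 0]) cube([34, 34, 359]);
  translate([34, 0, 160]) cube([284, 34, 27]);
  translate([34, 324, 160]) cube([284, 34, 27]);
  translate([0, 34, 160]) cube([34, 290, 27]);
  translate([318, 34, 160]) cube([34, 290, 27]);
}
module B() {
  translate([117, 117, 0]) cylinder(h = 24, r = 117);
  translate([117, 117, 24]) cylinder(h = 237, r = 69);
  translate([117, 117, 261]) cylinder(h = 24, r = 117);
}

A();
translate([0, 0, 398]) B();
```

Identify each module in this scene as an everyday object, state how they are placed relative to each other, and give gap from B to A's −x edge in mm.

A is a stool. B is a spool. The spool is on top of the stool. The gap from the spool to the stool's −x edge is 0 mm.

The spool's min-x is at 0; the stool's min-x is 0; gap = 0 mm.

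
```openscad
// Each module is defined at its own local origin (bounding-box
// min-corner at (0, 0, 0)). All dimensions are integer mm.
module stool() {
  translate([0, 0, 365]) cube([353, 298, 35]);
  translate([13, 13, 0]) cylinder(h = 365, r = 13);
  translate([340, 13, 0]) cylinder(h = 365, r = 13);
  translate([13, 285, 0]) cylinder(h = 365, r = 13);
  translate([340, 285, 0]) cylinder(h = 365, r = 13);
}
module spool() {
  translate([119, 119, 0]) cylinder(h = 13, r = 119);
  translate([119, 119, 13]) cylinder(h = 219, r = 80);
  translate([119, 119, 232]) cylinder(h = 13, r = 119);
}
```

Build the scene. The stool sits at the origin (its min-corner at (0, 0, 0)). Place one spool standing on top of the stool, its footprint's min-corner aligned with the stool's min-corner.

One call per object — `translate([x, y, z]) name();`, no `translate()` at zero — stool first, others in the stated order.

stool();
translate([0, 0, 400]) spool();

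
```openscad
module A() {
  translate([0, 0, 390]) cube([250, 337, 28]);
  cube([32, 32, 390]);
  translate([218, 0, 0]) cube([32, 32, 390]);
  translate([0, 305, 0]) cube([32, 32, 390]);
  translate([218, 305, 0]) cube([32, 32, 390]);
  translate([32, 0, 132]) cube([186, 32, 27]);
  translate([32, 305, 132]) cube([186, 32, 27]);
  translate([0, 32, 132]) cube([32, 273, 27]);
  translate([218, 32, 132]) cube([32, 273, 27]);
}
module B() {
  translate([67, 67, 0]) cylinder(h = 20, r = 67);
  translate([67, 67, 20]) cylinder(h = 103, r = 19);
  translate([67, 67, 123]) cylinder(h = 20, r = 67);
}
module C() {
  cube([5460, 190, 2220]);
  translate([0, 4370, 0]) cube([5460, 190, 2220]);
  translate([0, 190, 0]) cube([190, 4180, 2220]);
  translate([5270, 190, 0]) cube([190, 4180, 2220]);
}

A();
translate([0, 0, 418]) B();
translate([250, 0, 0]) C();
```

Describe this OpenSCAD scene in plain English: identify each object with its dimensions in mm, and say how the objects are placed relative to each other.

A is a simple wooden stool: a rectangular seat 250 mm (x) by 337 mm (y), 28 mm thick, top face at z = 418 mm, on four square legs, each 32×32 mm in cross-section. The legs rest on z = 0, each flush with a corner of the seat. Four stretchers, 32 mm wide and 27 mm tall, connect adjacent legs with their undersides at z = 132 mm, each running between the inner faces of the legs it joins and aligned with the legs' outer faces on the other axis.

B is a spool: two coaxial disc flanges of radius 67 mm and thickness 20 mm, joined by a core cylinder of radius 19 mm and height 103 mm. The lower flange rests on z = 0 and the three cylinders share a vertical axis.

C is the wall frame of a small rectangular building: four walls, each 2220 mm tall and 190 mm thick, enclosing a footprint 5460 mm (x) by 4560 mm (y) outside-to-outside, with no floor or roof. The front and back walls (the −y and +y sides) span the full width; the two side walls fit between them.

The spool is on top of the stool. The house frame is against the stool's +x side, with their −y faces flush.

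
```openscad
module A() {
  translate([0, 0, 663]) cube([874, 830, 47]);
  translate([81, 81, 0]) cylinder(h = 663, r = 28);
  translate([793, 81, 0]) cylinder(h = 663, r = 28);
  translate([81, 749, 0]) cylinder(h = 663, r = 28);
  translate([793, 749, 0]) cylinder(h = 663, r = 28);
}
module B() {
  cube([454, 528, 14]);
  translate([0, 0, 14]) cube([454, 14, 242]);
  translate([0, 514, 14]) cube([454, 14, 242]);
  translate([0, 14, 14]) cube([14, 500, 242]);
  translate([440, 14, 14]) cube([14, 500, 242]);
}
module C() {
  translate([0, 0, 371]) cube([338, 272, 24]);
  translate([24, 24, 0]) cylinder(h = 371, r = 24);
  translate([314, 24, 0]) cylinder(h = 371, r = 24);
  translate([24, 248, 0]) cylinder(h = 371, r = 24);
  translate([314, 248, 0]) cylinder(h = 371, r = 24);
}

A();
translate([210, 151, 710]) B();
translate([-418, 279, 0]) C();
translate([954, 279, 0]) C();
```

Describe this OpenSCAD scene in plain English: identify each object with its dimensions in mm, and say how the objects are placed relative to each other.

A is a table with a 874×830 mm rectangular top, 47 mm thick, top surface at z = 710 mm, supported by four round legs of 56 mm diameter, each leg's bounding box inset 53 mm from the nearest pair of top edges, running from the floor.

B is an open storage box with external size 454×528×256 mm and wall thickness 14 mm (the base is also 14 mm thick). The base covers the whole footprint; the four walls stand on the base, with the y-facing walls full-width and the x-facing walls fitting between their inner faces.

C is a four-legged stool. The seat is 338×272 mm, 24 mm thick, top at z = 395 mm. It stands on four round legs, each 48 mm in diameter, from z = 0 to the seat underside, each leg's axis is inset half a diameter from the nearest pair of seat edges (so the leg's bounding box is flush with the corner).

The open box is on top of the table, centred. Two stools sit around the table at the −x, +x sides.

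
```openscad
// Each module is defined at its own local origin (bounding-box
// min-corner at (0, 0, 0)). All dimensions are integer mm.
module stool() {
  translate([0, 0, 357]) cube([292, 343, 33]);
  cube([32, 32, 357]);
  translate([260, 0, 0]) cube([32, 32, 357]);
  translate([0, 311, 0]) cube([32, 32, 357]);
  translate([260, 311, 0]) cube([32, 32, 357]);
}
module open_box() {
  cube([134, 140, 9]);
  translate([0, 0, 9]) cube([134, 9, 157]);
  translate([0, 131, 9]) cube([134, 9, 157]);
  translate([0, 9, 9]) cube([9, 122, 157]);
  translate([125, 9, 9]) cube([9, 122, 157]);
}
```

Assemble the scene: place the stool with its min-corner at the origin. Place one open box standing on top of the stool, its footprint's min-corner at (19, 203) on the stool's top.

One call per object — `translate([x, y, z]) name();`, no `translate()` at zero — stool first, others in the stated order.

stool();
translate([19, 203, 390]) open_box();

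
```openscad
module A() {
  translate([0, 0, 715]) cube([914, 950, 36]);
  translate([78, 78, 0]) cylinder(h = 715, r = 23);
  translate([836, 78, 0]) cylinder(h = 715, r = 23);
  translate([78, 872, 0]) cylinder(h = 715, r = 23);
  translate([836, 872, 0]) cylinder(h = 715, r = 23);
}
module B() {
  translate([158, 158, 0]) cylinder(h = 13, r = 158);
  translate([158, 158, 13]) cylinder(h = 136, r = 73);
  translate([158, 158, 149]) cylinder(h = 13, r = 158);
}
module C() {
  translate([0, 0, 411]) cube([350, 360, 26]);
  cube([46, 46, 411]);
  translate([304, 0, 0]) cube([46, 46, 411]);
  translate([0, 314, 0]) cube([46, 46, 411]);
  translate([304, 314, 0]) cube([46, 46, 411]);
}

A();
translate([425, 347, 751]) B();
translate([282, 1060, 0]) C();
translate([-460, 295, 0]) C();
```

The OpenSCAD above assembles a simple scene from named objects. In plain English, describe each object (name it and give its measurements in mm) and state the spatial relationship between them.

A is a rectangular dining table. The top is 914×950×36 mm with its upper surface at z = 751 mm. It stands on four round legs of 46 mm diameter, each leg's bounding box inset 55 mm from the nearest pair of top edges, running from the floor to the underside of the top.

B is a spool: two coaxial disc flanges of radius 158 mm and thickness 13 mm, joined by a core cylinder of radius 73 mm and height 136 mm. The lower flange rests on z = 0 and the three cylinders share a vertical axis.

C is a simple wooden stool: a rectangular seat 350 mm (x) by 360 mm (y), 26 mm thick, top face at z = 437 mm, on four square legs, each 46×46 mm in cross-section. The legs rest on z = 0, each flush with a corner of the seat.

The spool is on top of the table. Two stools sit around the table at the +y, −x sides.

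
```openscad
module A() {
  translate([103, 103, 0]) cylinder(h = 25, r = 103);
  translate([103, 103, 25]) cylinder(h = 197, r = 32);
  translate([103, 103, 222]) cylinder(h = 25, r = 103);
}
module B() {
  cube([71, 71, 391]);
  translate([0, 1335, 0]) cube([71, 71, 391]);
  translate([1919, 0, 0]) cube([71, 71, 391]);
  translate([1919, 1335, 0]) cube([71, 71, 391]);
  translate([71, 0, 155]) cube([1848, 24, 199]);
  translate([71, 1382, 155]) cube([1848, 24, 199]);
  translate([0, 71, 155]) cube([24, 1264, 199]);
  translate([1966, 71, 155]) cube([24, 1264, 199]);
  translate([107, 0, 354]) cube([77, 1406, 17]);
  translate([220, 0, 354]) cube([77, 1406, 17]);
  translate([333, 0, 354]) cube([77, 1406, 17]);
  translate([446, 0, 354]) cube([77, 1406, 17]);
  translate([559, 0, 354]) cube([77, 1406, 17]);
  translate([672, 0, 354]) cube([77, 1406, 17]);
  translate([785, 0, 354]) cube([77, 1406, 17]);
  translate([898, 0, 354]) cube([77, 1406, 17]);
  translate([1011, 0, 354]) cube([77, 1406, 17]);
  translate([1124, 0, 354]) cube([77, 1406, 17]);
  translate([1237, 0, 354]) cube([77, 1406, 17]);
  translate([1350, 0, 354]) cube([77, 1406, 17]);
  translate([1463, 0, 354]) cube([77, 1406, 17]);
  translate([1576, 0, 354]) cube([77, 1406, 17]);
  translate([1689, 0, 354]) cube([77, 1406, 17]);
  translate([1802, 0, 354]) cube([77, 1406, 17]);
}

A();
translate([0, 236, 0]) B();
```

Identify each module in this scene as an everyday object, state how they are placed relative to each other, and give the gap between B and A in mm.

A is a spool. B is a bed frame. The bed frame is on the floor beside the spool on its +y side. The gap between the bed frame and the spool is 30 mm.

The bed frame's nearest face is 30 mm from the spool's +y face.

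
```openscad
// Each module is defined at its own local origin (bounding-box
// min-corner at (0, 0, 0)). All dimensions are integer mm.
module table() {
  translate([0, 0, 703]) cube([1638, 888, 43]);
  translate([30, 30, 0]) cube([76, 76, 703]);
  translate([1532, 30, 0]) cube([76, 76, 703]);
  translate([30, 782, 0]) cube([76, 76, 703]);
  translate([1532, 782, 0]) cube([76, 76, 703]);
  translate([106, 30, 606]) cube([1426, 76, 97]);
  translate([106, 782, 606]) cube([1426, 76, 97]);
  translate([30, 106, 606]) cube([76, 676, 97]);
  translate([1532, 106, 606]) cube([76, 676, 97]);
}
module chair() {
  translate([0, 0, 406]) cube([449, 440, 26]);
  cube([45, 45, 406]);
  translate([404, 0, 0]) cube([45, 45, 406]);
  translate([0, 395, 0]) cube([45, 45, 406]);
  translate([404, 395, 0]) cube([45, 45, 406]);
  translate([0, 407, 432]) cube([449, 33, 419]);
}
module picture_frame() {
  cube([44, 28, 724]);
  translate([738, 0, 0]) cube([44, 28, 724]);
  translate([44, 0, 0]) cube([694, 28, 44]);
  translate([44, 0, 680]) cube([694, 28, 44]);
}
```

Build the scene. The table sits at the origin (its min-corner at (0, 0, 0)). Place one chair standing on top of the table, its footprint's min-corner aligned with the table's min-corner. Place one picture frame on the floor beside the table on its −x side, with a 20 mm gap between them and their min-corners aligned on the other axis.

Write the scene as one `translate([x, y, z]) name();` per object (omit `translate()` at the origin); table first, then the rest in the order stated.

table();
translate([0, 0, 746]) chair();
translate([-802, 0, 0]) picture_frame();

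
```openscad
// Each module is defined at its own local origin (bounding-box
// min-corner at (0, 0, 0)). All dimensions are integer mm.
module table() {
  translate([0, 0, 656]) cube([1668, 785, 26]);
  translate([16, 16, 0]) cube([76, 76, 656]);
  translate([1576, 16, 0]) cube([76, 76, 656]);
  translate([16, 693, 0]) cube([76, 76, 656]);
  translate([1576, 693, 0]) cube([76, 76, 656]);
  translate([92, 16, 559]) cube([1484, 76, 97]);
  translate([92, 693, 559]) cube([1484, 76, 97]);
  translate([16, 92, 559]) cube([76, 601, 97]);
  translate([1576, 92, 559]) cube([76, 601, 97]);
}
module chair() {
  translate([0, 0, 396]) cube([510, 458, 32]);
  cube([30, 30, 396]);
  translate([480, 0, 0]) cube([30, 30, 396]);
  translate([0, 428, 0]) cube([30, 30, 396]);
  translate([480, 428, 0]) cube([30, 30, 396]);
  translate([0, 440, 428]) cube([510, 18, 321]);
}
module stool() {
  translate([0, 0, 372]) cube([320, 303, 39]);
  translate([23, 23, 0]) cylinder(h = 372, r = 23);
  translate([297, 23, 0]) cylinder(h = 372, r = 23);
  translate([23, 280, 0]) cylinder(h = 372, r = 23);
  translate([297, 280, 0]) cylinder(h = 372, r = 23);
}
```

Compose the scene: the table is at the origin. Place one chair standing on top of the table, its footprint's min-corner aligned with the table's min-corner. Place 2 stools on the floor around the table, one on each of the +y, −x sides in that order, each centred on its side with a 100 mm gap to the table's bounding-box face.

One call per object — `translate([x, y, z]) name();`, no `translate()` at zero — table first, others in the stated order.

table();
translate([0, 0, 682]) chair();
translate([674, 885, 0]) stool();
translate([-420, 241, 0]) stool();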